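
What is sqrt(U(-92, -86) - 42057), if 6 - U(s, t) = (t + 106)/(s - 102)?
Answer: I*sqrt(395656889)/97 ≈ 205.06*I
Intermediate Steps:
U(s, t) = 6 - (106 + t)/(-102 + s) (U(s, t) = 6 - (t + 106)/(s - 102) = 6 - (106 + t)/(-102 + s))
sqrt(U(-92, -86) - 42057) = sqrt((-718 - 1*(-86) + 6*(-92))/(-102 - 92) - 42057) = sqrt((-718 + 86 - 552)/(-194) - 42057) = sqrt(-1/194*(-1184) - 42057) = sqrt(592/97 - 42057) = sqrt(-4078937/97) = I*sqrt(395656889)/97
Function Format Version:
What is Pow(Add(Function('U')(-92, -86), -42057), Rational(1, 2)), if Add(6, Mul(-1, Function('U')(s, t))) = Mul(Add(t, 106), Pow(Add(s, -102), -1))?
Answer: Mul(Rational(1, 97), I, Pow(395656889, Rational(1, 2))) ≈ Mul(205.06, I)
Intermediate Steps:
Function('U')(s, t) = Add(6, Mul(-1, Pow(Add(-102, s), -1), Add(106, t))) (Function('U')(s, t) = Add(6, Mul(-1, Mul(Add(t, 106), Pow(Add(s, -102), -1)))) = Add(6, Mul(-1, Mul(Add(106, t), Pow(Add(-102, s), -1)))) = Add(6, Mul(-1, Mul(Pow(Add(-102, s), -1), Add(106, t)))) = Add(6, Mul(-1, Pow(Add(-102, s), -1), Add(106, t))))
Pow(Add(Function('U')(-92, -86), -42057), Rational(1, 2)) = Pow(Add(Mul(Pow(Add(-102, -92), -1), Add(-718, Mul(-1, -86), Mul(6, -92))), -42057), Rational(1, 2)) = Pow(Add(Mul(Pow(-194, -1), Add(-718, 86, -552)), -42057), Rational(1, 2)) = Pow(Add(Mul(Rational(-1, 194), -1184), -42057), Rational(1, 2)) = Pow(Add(Rational(592, 97), -42057), Rational(1, 2)) = Pow(Rational(-4078937, 97), Rational(1, 2)) = Mul(Rational(1, 97), I, Pow(395656889, Rational(1, 2)))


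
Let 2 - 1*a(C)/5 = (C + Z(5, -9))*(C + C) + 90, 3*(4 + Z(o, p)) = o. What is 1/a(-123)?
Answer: -1/154600 ≈ -6.4683e-6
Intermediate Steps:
Z(o, p) = -4 + o/3
a(C) = -440 - 10*C*(-7/3 + C) (a(C) = 10 - 5*((C + (-4 + (⅓)*5))*(C + C) + 90) = 10 - 5*((C + (-4 + 5/3))*(2*C) + 90) = 10 - 5*((C - 7/3)*(2*C) + 90) = 10 - 5*((-7/3 + C)*(2*C) + 90) = 10 - 5*(2*C*(-7/3 + C) + 90) = 10 - 5*(90 + 2*C*(-7/3 + C)) = 10 + (-450 - 10*C*(-7/3 + C)) = -440 - 10*C*(-7/3 + C))
1/a(-123) = 1/(-440 - 10*(-123)² + (70/3)*(-123)) = 1/(-440 - 10*15129 - 2870) = 1/(-440 - 151290 - 2870) = 1/(-154600) = -1/154600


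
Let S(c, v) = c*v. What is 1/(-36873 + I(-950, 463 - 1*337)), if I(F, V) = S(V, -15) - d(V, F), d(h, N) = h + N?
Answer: -1/37939 ≈ -2.6358e-5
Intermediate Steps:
d(h, N) = N + h
I(F, V) = -F - 16*V (I(F, V) = V*(-15) - (F + V) = -15*V + (-F - V) = -F - 16*V)
1/(-36873 + I(-950, 463 - 1*337)) = 1/(-36873 + (-1*(-950) - 16*(463 - 1*337))) = 1/(-36873 + (950 - 16*(463 - 337))) = 1/(-36873 + (950 - 16*126)) = 1/(-36873 + (950 - 2016)) = 1/(-36873 - 1066) = 1/(-37939) = -1/37939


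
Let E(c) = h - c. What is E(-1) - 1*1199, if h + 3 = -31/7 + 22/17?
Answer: -143292/119 ≈ -1204.1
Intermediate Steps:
h = -730/119 (h = -3 + (-31/7 + 22/17) = -3 - 373/119 = -730/119 ≈ -6.1345)
E(c) = -730/119 - c
E(-1) - 1*1199 = (-730/119 - 1*(-1)) - 1*1199 = (-730/119 + 1) - 1199 = -611/119 - 1199 = -143292/119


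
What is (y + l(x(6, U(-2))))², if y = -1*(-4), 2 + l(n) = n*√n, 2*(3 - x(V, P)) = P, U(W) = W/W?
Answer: 157/8 + 5*√10 ≈ 35.436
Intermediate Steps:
U(W) = 1
x(V, P) = 3 - P/2
l(n) = -2 + n^(3/2) (l(n) = -2 + n*√n = -2 + n^(3/2))
y = 4
(y + l(x(6, U(-2))))² = (4 + (-2 + (3 - ½*1)^(3/2)))² = (4 + (-2 + (3 - ½)^(3/2)))² = (4 + (-2 + (5/2)^(3/2)))² = (4 + (-2 + 5*√10/4))² = (2 + 5*√10/4)²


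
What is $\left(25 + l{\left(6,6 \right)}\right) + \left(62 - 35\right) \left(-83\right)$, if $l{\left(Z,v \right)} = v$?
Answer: $-2210$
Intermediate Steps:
$\left(25 + l{\left(6,6 \right)}\right) + \left(62 - 35\right) \left(-83\right) = \left(25 + 6\right) + \left(62 - 35\right) \left(-83\right) = 31 + 27 \left(-83\right) = 31 - 2241 = -2210$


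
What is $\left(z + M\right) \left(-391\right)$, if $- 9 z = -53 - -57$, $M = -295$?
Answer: $\frac{1039669}{9} \approx 1.1552 \cdot 10^{5}$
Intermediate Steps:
$z = - \frac{4}{9}$ ($z = - \frac{-53 - -57}{9} = - \frac{-53 + 57}{9} = \left(- \frac{1}{9}\right) 4 = - \frac{4}{9} \approx -0.44444$)
$\left(z + M\right) \left(-391\right) = \left(- \frac{4}{9} - 295\right) \left(-391\right) = \left(- \frac{2659}{9}\right) \left(-391\right) = \frac{1039669}{9}$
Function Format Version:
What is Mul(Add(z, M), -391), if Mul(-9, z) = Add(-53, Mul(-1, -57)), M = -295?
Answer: Rational(1039669, 9) ≈ 1.1552e+5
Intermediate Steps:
z = Rational(-4, 9) (z = Mul(Rational(-1, 9), Add(-53, Mul(-1, -57))) = Mul(Rational(-1, 9), Add(-53, 57)) = Mul(Rational(-1, 9), 4) = Rational(-4, 9) ≈ -0.44444)
Mul(Add(z, M), -391) = Mul(Add(Rational(-4, 9), -295), -391) = Mul(Rational(-2659, 9), -391) = Rational(1039669, 9)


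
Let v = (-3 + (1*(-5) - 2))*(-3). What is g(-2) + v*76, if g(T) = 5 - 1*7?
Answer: 2278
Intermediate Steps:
g(T) = -2 (g(T) = 5 - 7 = -2)
v = 30 (v = (-3 + (-5 - 2))*(-3) = (-3 - 7)*(-3) = -10*(-3) = 30)
g(-2) + v*76 = -2 + 30*76 = -2 + 2280 = 2278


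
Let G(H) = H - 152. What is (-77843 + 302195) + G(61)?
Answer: 224261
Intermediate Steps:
G(H) = -152 + H
(-77843 + 302195) + G(61) = (-77843 + 302195) + (-152 + 61) = 224352 - 91 = 224261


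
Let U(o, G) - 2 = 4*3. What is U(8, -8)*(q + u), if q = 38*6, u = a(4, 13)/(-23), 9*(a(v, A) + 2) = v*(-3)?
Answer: 220388/69 ≈ 3194.0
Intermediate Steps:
a(v, A) = -2 - v/3 (a(v, A) = -2 + (v*(-3))/9 = -2 + (-3*v)/9 = -2 - v/3)
U(o, G) = 14 (U(o, G) = 2 + 4*3 = 2 + 12 = 14)
u = 10/69 (u = (-2 - ⅓*4)/(-23) = (-2 - 4/3)*(-1/23) = -10/3*(-1/23) = 10/69 ≈ 0.14493)
q = 228
U(8, -8)*(q + u) = 14*(228 + 10/69) = 14*(15742/69) = 220388/69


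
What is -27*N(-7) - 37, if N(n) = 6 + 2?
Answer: -253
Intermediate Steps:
N(n) = 8
-27*N(-7) - 37 = -27*8 - 37 = -216 - 37 = -253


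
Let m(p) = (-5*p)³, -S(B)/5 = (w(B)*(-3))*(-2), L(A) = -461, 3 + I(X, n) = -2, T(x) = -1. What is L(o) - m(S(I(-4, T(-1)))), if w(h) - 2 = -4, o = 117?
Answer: 26999539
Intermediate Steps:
I(X, n) = -5 (I(X, n) = -3 - 2 = -5)
w(h) = -2 (w(h) = 2 - 4 = -2)
S(B) = 60 (S(B) = -5*(-2*(-3))*(-2) = -30*(-2) = -5*(-12) = 60)
m(p) = -125*p³
L(o) - m(S(I(-4, T(-1)))) = -461 - (-125)*60³ = -461 - (-125)*216000 = -461 - 1*(-27000000) = -461 + 27000000 = 26999539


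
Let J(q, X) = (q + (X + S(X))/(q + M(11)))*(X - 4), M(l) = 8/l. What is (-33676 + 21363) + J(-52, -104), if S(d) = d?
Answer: -335351/47 ≈ -7135.1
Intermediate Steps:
J(q, X) = (-4 + X)*(q + 2*X/(8/11 + q)) (J(q, X) = (q + (X + X)/(q + 8/11))*(X - 4) = (q + (2*X)/(q + 8*(1/11)))*(-4 + X) = (q + (2*X)/(q + 8/11))*(-4 + X) = (q + (2*X)/(8/11 + q))*(-4 + X) = (q + 2*X/(8/11 + q))*(-4 + X) = (-4 + X)*(q + 2*X/(8/11 + q)))
(-33676 + 21363) + J(-52, -104) = (-33676 + 21363) + (-88*(-104) - 44*(-52)² - 32*(-52) + 22*(-104)² + 8*(-104)*(-52) + 11*(-104)*(-52)²)/(8 + 11*(-52)) = -12313 + (9152 - 44*2704 + 1664 + 22*10816 + 43264 + 11*(-104)*2704)/(8 - 572) = -12313 + (9152 - 118976 + 1664 + 237952 + 43264 - 3093376)/(-564) = -12313 - 1/564*(-2920320) = -12313 + 243360/47 = -335351/47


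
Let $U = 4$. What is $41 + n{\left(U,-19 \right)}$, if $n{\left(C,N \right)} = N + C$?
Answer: $26$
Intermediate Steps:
$n{\left(C,N \right)} = C + N$
$41 + n{\left(U,-19 \right)} = 41 + \left(4 - 19\right) = 41 - 15 = 26$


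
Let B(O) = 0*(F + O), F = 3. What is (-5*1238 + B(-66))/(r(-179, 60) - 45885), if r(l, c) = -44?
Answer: 6190/45929 ≈ 0.13477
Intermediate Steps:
B(O) = 0 (B(O) = 0*(3 + O) = 0)
(-5*1238 + B(-66))/(r(-179, 60) - 45885) = (-5*1238 + 0)/(-44 - 45885) = (-6190 + 0)/(-45929) = -6190*(-1/45929) = 6190/45929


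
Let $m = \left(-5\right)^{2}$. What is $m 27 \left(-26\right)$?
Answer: $-17550$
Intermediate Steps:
$m = 25$
$m 27 \left(-26\right) = 25 \cdot 27 \left(-26\right) = 675 \left(-26\right) = -17550$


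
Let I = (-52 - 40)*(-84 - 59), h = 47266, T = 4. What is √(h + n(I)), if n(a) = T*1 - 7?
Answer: √47263 ≈ 217.40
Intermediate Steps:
I = 13156 (I = -92*(-143) = 13156)
n(a) = -3 (n(a) = 4*1 - 7 = 4 - 7 = -3)
√(h + n(I)) = √(47266 - 3) = √47263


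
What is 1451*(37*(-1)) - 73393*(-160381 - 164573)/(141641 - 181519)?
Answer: -12995139554/19939 ≈ -6.5175e+5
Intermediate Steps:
1451*(37*(-1)) - 73393*(-160381 - 164573)/(141641 - 181519) = 1451*(-37) - 73393/((-39878/(-324954))) = -53687 - 73393/((-39878*(-1/324954))) = -53687 - 73393/19939/162477 = -53687 - 73393*162477/19939 = -53687 - 11924674461/19939 = -12995139554/19939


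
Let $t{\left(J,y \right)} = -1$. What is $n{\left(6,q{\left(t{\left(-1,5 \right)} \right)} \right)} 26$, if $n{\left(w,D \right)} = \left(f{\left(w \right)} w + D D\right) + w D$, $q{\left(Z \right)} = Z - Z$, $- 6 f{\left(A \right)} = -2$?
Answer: $52$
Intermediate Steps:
$f{\left(A \right)} = \frac{1}{3}$ ($f{\left(A \right)} = \left(- \frac{1}{6}\right) \left(-2\right) = \frac{1}{3}$)
$q{\left(Z \right)} = 0$
$n{\left(w,D \right)} = D^{2} + \frac{w}{3} + D w$ ($n{\left(w,D \right)} = \left(\frac{w}{3} + D D\right) + w D = \left(\frac{w}{3} + D^{2}\right) + D w = \left(D^{2} + \frac{w}{3}\right) + D w = D^{2} + \frac{w}{3} + D w$)
$n{\left(6,q{\left(t{\left(-1,5 \right)} \right)} \right)} 26 = \left(0^{2} + \frac{1}{3} \cdot 6 + 0 \cdot 6\right) 26 = \left(0 + 2 + 0\right) 26 = 2 \cdot 26 = 52$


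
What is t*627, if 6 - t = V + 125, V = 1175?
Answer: -811338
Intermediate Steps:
t = -1294 (t = 6 - (1175 + 125) = 6 - 1*1300 = 6 - 1300 = -1294)
t*627 = -1294*627 = -811338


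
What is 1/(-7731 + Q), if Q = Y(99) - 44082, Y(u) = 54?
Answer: -1/51759 ≈ -1.9320e-5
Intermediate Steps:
Q = -44028 (Q = 54 - 44082 = -44028)
1/(-7731 + Q) = 1/(-7731 - 44028) = 1/(-51759) = -1/51759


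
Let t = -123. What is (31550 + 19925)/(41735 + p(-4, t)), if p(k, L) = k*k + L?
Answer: 51475/41628 ≈ 1.2365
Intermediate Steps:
p(k, L) = L + k² (p(k, L) = k² + L = L + k²)
(31550 + 19925)/(41735 + p(-4, t)) = (31550 + 19925)/(41735 + (-123 + (-4)²)) = 51475/(41735 + (-123 + 16)) = 51475/(41735 - 107) = 51475/41628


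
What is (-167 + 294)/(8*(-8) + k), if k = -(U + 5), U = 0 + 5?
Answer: -127/74 ≈ -1.7162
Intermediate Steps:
U = 5
k = -10 (k = -(5 + 5) = -1*10 = -10)
(-167 + 294)/(8*(-8) + k) = (-167 + 294)/(8*(-8) - 10) = 127/(-64 - 10) = 127/(-74) = 127*(-1/74) = -127/74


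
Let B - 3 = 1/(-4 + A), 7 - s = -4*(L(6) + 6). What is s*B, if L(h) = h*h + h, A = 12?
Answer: 4975/8 ≈ 621.88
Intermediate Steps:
L(h) = h + h² (L(h) = h² + h = h + h²)
s = 199 (s = 7 - (-4)*(6*(1 + 6) + 6) = 7 - (-4)*(6*7 + 6) = 7 - (-4)*(42 + 6) = 7 - (-4)*48 = 7 - 1*(-192) = 7 + 192 = 199)
B = 25/8 (B = 3 + 1/(-4 + 12) = 3 + 1/8 = 3 + ⅛ = 25/8 ≈ 3.1250)
s*B = 199*(25/8) = 4975/8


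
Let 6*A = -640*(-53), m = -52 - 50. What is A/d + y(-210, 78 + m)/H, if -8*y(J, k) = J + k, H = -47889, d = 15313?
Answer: 360379433/977765676 ≈ 0.36857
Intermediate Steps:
m = -102
A = 16960/3 (A = (-640*(-53))/6 = (⅙)*33920 = 16960/3 ≈ 5653.3)
y(J, k) = -J/8 - k/8 (y(J, k) = -(J + k)/8 = -J/8 - k/8)
A/d + y(-210, 78 + m)/H = (16960/3)/15313 + (-⅛*(-210) - (78 - 102)/8)/(-47889) = (16960/3)*(1/15313) + (105/4 - ⅛*(-24))*(-1/47889) = 16960/45939 + (105/4 + 3)*(-1/47889) = 16960/45939 + (117/4)*(-1/47889) = 16960/45939 - 13/21284 = 360379433/977765676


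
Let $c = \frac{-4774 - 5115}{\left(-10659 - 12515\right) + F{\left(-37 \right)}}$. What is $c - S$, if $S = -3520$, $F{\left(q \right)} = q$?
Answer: $\frac{81712609}{23211} \approx 3520.4$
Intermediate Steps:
$c = \frac{9889}{23211}$ ($c = \frac{-4774 - 5115}{\left(-10659 - 12515\right) - 37} = - \frac{9889}{\left(-10659 - 12515\right) - 37} = - \frac{9889}{-23174 - 37} = - \frac{9889}{-23211} = \left(-9889\right) \left(- \frac{1}{23211}\right) = \frac{9889}{23211} \approx 0.42605$)
$c - S = \frac{9889}{23211} - -3520 = \frac{9889}{23211} + 3520 = \frac{81712609}{23211}$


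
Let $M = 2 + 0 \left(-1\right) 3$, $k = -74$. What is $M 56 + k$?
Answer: $38$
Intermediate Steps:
$M = 2$ ($M = 2 + 0 \cdot 3 = 2 + 0 = 2$)
$M 56 + k = 2 \cdot 56 - 74 = 112 - 74 = 38$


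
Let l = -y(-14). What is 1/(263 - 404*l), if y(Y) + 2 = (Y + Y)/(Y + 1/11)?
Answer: 153/41047 ≈ 0.0037274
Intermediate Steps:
y(Y) = -2 + 2*Y/(1/11 + Y) (y(Y) = -2 + (Y + Y)/(Y + 1/11) = -2 + (2*Y)/(Y + 1/11) = -2 + (2*Y)/(1/11 + Y) = -2 + 2*Y/(1/11 + Y))
l = -2/153 (l = -(-2)/(1 + 11*(-14)) = -(-2)/(1 - 154) = -(-2)/(-153) = -(-2)*(-1)/153 = -1*2/153 = -2/153 ≈ -0.013072)
1/(263 - 404*l) = 1/(263 - 404*(-2/153)) = 1/(263 + 808/153) = 1/(41047/153) = 153/41047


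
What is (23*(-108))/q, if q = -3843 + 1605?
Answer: 414/373 ≈ 1.1099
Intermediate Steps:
q = -2238
(23*(-108))/q = (23*(-108))/(-2238) = -2484*(-1/2238) = 414/373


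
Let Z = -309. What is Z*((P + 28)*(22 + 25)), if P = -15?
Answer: -188799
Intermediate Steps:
Z*((P + 28)*(22 + 25)) = -309*(-15 + 28)*(22 + 25) = -4017*47 = -309*611 = -188799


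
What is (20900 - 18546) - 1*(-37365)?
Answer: 39719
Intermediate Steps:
(20900 - 18546) - 1*(-37365) = 2354 + 37365 = 39719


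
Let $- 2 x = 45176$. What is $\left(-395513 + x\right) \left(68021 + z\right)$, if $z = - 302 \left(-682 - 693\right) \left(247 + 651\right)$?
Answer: $-155936002992621$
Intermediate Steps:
$z = 372894500$ ($z = - 302 \left(\left(-1375\right) 898\right) = \left(-302\right) \left(-1234750\right) = 372894500$)
$x = -22588$ ($x = \left(- \frac{1}{2}\right) 45176 = -22588$)
$\left(-395513 + x\right) \left(68021 + z\right) = \left(-395513 - 22588\right) \left(68021 + 372894500\right) = \left(-418101\right) 372962521 = -155936002992621$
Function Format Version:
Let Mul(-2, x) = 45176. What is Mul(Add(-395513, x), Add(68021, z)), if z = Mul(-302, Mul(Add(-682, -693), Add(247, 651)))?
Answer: -155936002992621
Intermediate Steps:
z = 372894500 (z = Mul(-302, Mul(-1375, 898)) = Mul(-302, -1234750) = 372894500)
x = -22588 (x = Mul(Rational(-1, 2), 45176) = -22588)
Mul(Add(-395513, x), Add(68021, z)) = Mul(Add(-395513, -22588), Add(68021, 372894500)) = Mul(-418101, 372962521) = -155936002992621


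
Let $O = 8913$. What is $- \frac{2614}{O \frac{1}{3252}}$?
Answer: $- \frac{2833576}{2971} \approx -953.75$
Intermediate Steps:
$- \frac{2614}{O \frac{1}{3252}} = - \frac{2614}{8913 \cdot \frac{1}{3252}} = - \frac{2614}{\frac{2971}{1084}} = \left(-2614\right) \frac{1084}{2971} = - \frac{2833576}{2971}$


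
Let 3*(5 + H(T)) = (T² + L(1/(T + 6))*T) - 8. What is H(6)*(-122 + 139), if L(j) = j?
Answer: 153/2 ≈ 76.500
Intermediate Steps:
H(T) = -23/3 + T²/3 + T/(3*(6 + T)) (H(T) = -5 + ((T² + T/(T + 6)) - 8)/3 = -5 + ((T² + T/(6 + T)) - 8)/3 = -5 + (-8 + T² + T/(6 + T))/3 = -5 + (-8/3 + T²/3 + T/(3*(6 + T))) = -23/3 + T²/3 + T/(3*(6 + T)))
H(6)*(-122 + 139) = ((6 + (-23 + 6²)*(6 + 6))/(3*(6 + 6)))*(-122 + 139) = ((⅓)*(6 + (-23 + 36)*12)/12)*17 = ((⅓)*(1/12)*(6 + 13*12))*17 = ((⅓)*(1/12)*(6 + 156))*17 = ((⅓)*(1/12)*162)*17 = (9/2)*17 = 153/2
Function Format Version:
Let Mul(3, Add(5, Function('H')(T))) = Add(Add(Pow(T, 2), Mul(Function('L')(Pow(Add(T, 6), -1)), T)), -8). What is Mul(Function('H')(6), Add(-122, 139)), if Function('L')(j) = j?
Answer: Rational(153, 2) ≈ 76.500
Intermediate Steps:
Function('H')(T) = Add(Rational(-23, 3), Mul(Rational(1, 3), Pow(T, 2)), Mul(Rational(1, 3), T, Pow(Add(6, T), -1))) (Function('H')(T) = Add(-5, Mul(Rational(1, 3), Add(Add(Pow(T, 2), Mul(Pow(Add(T, 6), -1), T)), -8))) = Add(-5, Mul(Rational(1, 3), Add(Add(Pow(T, 2), Mul(Pow(Add(6, T), -1), T)), -8))) = Add(-5, Mul(Rational(1, 3), Add(Add(Pow(T, 2), Mul(T, Pow(Add(6, T), -1))), -8))) = Add(-5, Mul(Rational(1, 3), Add(-8, Pow(T, 2), Mul(T, Pow(Add(6, T), -1))))) = Add(-5, Add(Rational(-8, 3), Mul(Rational(1, 3), Pow(T, 2)), Mul(Rational(1, 3), T, Pow(Add(6, T), -1)))) = Add(Rational(-23, 3), Mul(Rational(1, 3), Pow(T, 2)), Mul(Rational(1, 3), T, Pow(Add(6, T), -1))))
Mul(Function('H')(6), Add(-122, 139)) = Mul(Mul(Rational(1, 3), Pow(Add(6, 6), -1), Add(6, Mul(Add(-23, Pow(6, 2)), Add(6, 6)))), Add(-122, 139)) = Mul(Mul(Rational(1, 3), Pow(12, -1), Add(6, Mul(Add(-23, 36), 12))), 17) = Mul(Mul(Rational(1, 3), Rational(1, 12), Add(6, Mul(13, 12))), 17) = Mul(Mul(Rational(1, 3), Rational(1, 12), Add(6, 156)), 17) = Mul(Mul(Rational(1, 3), Rational(1, 12), 162), 17) = Mul(Rational(9, 2), 17) = Rational(153, 2)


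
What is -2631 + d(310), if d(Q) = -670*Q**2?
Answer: -64389631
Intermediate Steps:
-2631 + d(310) = -2631 - 670*310**2 = -2631 - 670*96100 = -2631 - 64387000 = -64389631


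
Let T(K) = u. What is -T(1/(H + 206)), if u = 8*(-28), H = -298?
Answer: 224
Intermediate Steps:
u = -224
T(K) = -224
-T(1/(H + 206)) = -1*(-224) = 224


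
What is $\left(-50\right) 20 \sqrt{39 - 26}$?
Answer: $- 1000 \sqrt{13} \approx -3605.6$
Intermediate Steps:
$\left(-50\right) 20 \sqrt{39 - 26} = - 1000 \sqrt{13}$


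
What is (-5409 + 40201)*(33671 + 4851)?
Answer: 1340257424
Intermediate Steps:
(-5409 + 40201)*(33671 + 4851) = 34792*38522 = 1340257424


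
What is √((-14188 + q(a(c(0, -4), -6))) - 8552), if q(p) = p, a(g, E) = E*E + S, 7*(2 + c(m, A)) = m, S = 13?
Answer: I*√22691 ≈ 150.64*I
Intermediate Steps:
c(m, A) = -2 + m/7
a(g, E) = 13 + E² (a(g, E) = E*E + 13 = E² + 13 = 13 + E²)
√((-14188 + q(a(c(0, -4), -6))) - 8552) = √((-14188 + (13 + (-6)²)) - 8552) = √((-14188 + (13 + 36)) - 8552) = √((-14188 + 49) - 8552) = √(-14139 - 8552) = √(-22691) = I*√22691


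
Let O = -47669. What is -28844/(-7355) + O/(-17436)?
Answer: 853529479/128241780 ≈ 6.6556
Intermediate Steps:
-28844/(-7355) + O/(-17436) = -28844/(-7355) - 47669/(-17436) = -28844*(-1/7355) - 47669*(-1/17436) = 28844/7355 + 47669/17436 = 853529479/128241780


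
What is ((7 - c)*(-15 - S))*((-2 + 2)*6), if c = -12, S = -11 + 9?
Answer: 0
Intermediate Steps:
S = -2
((7 - c)*(-15 - S))*((-2 + 2)*6) = ((7 - 1*(-12))*(-15 - 1*(-2)))*((-2 + 2)*6) = ((7 + 12)*(-15 + 2))*(0*6) = (19*(-13))*0 = -247*0 = 0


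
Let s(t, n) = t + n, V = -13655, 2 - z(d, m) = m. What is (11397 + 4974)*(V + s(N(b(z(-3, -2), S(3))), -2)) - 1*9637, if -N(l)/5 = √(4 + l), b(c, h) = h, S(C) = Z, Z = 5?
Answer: -223833949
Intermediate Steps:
z(d, m) = 2 - m
S(C) = 5
N(l) = -5*√(4 + l)
s(t, n) = n + t
(11397 + 4974)*(V + s(N(b(z(-3, -2), S(3))), -2)) - 1*9637 = (11397 + 4974)*(-13655 + (-2 - 5*√(4 + 5))) - 1*9637 = 16371*(-13655 + (-2 - 5*√9)) - 9637 = 16371*(-13655 + (-2 - 5*3)) - 9637 = 16371*(-13655 + (-2 - 15)) - 9637 = 16371*(-13655 - 17) - 9637 = 16371*(-13672) - 9637 = -223824312 - 9637 = -223833949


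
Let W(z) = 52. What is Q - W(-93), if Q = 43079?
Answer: 43027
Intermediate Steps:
Q - W(-93) = 43079 - 1*52 = 43079 - 52 = 43027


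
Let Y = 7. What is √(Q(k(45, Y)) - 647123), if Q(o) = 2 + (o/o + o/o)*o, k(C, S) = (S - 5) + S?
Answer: I*√647103 ≈ 804.43*I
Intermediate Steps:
k(C, S) = -5 + 2*S (k(C, S) = (-5 + S) + S = -5 + 2*S)
Q(o) = 2 + 2*o (Q(o) = 2 + (1 + 1)*o = 2 + 2*o)
√(Q(k(45, Y)) - 647123) = √((2 + 2*(-5 + 2*7)) - 647123) = √((2 + 2*(-5 + 14)) - 647123) = √((2 + 2*9) - 647123) = √((2 + 18) - 647123) = √(20 - 647123) = √(-647103) = I*√647103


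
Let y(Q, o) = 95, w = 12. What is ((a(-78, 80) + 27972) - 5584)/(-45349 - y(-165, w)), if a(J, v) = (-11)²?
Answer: -7503/15148 ≈ -0.49531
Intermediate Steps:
a(J, v) = 121
((a(-78, 80) + 27972) - 5584)/(-45349 - y(-165, w)) = ((121 + 27972) - 5584)/(-45349 - 1*95) = (28093 - 5584)/(-45349 - 95) = 22509/(-45444) = 22509*(-1/45444) = -7503/15148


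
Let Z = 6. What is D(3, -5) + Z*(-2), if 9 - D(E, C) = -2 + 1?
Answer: -2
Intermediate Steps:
D(E, C) = 10 (D(E, C) = 9 - (-2 + 1) = 9 - 1*(-1) = 9 + 1 = 10)
D(3, -5) + Z*(-2) = 10 + 6*(-2) = 10 - 12 = -2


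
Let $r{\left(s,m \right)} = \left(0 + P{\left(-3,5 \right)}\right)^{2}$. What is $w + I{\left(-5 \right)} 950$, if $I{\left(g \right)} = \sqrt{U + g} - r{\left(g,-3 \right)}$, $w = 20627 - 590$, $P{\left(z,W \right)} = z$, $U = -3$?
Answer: $11487 + 1900 i \sqrt{2} \approx 11487.0 + 2687.0 i$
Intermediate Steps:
$r{\left(s,m \right)} = 9$ ($r{\left(s,m \right)} = \left(0 - 3\right)^{2} = \left(-3\right)^{2} = 9$)
$w = 20037$
$I{\left(g \right)} = -9 + \sqrt{-3 + g}$ ($I{\left(g \right)} = \sqrt{-3 + g} - 9 = -9 + \sqrt{-3 + g}$)
$w + I{\left(-5 \right)} 950 = 20037 + \left(-9 + \sqrt{-3 - 5}\right) 950 = 20037 + \left(-9 + \sqrt{-8}\right) 950 = 20037 + \left(-9 + 2 i \sqrt{2}\right) 950 = 20037 - \left(8550 - 1900 i \sqrt{2}\right) = 11487 + 1900 i \sqrt{2}$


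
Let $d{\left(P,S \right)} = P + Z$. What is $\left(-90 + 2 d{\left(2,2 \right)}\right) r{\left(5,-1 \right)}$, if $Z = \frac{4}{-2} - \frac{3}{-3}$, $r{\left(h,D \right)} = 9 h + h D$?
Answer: $-3520$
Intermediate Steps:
$r{\left(h,D \right)} = 9 h + D h$
$Z = -1$ ($Z = 4 \left(- \frac{1}{2}\right) - -1 = -2 + 1 = -1$)
$d{\left(P,S \right)} = -1 + P$ ($d{\left(P,S \right)} = P - 1 = -1 + P$)
$\left(-90 + 2 d{\left(2,2 \right)}\right) r{\left(5,-1 \right)} = \left(-90 + 2 \left(-1 + 2\right)\right) 5 \left(9 - 1\right) = \left(-90 + 2 \cdot 1\right) 5 \cdot 8 = \left(-90 + 2\right) 40 = \left(-88\right) 40 = -3520$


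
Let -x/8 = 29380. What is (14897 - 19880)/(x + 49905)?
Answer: 4983/185135 ≈ 0.026915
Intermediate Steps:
x = -235040 (x = -8*29380 = -235040)
(14897 - 19880)/(x + 49905) = (14897 - 19880)/(-235040 + 49905) = -4983/(-185135) = -4983*(-1/185135) = 4983/185135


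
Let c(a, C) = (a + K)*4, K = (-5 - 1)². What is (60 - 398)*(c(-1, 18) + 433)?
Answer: -193674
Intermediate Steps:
K = 36 (K = (-6)² = 36)
c(a, C) = 144 + 4*a (c(a, C) = (a + 36)*4 = (36 + a)*4 = 144 + 4*a)
(60 - 398)*(c(-1, 18) + 433) = (60 - 398)*((144 + 4*(-1)) + 433) = -338*((144 - 4) + 433) = -338*(140 + 433) = -338*573 = -193674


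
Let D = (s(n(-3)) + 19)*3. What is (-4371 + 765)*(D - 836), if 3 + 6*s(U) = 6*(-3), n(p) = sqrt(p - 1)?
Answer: 2846937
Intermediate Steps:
n(p) = sqrt(-1 + p)
s(U) = -7/2 (s(U) = -1/2 + (6*(-3))/6 = -1/2 + (1/6)*(-18) = -1/2 - 3 = -7/2)
D = 93/2 (D = (-7/2 + 19)*3 = (31/2)*3 = 93/2 ≈ 46.500)
(-4371 + 765)*(D - 836) = (-4371 + 765)*(93/2 - 836) = -3606*(-1579/2) = 2846937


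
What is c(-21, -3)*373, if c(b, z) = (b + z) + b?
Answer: -16785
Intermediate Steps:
c(b, z) = z + 2*b
c(-21, -3)*373 = (-3 + 2*(-21))*373 = (-3 - 42)*373 = -45*373 = -16785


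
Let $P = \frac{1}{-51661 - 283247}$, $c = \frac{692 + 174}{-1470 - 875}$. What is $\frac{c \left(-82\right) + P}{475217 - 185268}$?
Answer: $\frac{3397497793}{32530590296820} \approx 0.00010444$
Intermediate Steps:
$c = - \frac{866}{2345}$ ($c = \frac{866}{-2345} = 866 \left(- \frac{1}{2345}\right) = - \frac{866}{2345} \approx -0.3693$)
$P = - \frac{1}{334908}$ ($P = \frac{1}{-334908} = - \frac{1}{334908} \approx -2.9859 \cdot 10^{-6}$)
$\frac{c \left(-82\right) + P}{475217 - 185268} = \frac{\left(- \frac{866}{2345}\right) \left(-82\right) - \frac{1}{334908}}{475217 - 185268} = \frac{\frac{71012}{2345} - \frac{1}{334908}}{289949} = \frac{3397497793}{112194180} \cdot \frac{1}{289949} = \frac{3397497793}{32530590296820}$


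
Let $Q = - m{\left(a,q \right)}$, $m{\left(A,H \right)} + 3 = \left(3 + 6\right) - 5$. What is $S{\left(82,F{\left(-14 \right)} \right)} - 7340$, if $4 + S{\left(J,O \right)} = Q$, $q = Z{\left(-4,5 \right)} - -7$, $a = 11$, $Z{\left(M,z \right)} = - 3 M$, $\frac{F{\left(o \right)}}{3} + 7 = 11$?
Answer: $-7345$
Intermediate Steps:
$F{\left(o \right)} = 12$ ($F{\left(o \right)} = -21 + 3 \cdot 11 = -21 + 33 = 12$)
$q = 19$ ($q = \left(-3\right) \left(-4\right) - -7 = 12 + 7 = 19$)
$m{\left(A,H \right)} = 1$ ($m{\left(A,H \right)} = -3 + \left(\left(3 + 6\right) - 5\right) = -3 + \left(9 - 5\right) = -3 + 4 = 1$)
$Q = -1$ ($Q = \left(-1\right) 1 = -1$)
$S{\left(J,O \right)} = -5$ ($S{\left(J,O \right)} = -4 - 1 = -5$)
$S{\left(82,F{\left(-14 \right)} \right)} - 7340 = -5 - 7340 = -7345$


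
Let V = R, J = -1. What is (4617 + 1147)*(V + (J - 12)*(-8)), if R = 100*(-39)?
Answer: -21880144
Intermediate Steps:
R = -3900
V = -3900
(4617 + 1147)*(V + (J - 12)*(-8)) = (4617 + 1147)*(-3900 + (-1 - 12)*(-8)) = 5764*(-3900 - 13*(-8)) = 5764*(-3900 + 104) = 5764*(-3796) = -21880144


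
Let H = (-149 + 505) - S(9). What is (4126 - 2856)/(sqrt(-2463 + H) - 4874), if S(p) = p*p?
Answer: -1547495/5939516 - 635*I*sqrt(547)/5939516 ≈ -0.26054 - 0.0025004*I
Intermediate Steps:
S(p) = p**2
H = 275 (H = (-149 + 505) - 1*9**2 = 356 - 1*81 = 356 - 81 = 275)
(4126 - 2856)/(sqrt(-2463 + H) - 4874) = (4126 - 2856)/(sqrt(-2463 + 275) - 4874) = 1270/(sqrt(-2188) - 4874) = 1270/(2*I*sqrt(547) - 4874) = 1270/(-4874 + 2*I*sqrt(547))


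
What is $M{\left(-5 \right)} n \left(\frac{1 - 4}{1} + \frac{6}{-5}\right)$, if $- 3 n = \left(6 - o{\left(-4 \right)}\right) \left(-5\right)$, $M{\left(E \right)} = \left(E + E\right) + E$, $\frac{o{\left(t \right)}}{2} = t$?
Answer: $1470$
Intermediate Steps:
$o{\left(t \right)} = 2 t$
$M{\left(E \right)} = 3 E$ ($M{\left(E \right)} = 2 E + E = 3 E$)
$n = \frac{70}{3}$ ($n = - \frac{\left(6 - 2 \left(-4\right)\right) \left(-5\right)}{3} = - \frac{\left(6 - -8\right) \left(-5\right)}{3} = - \frac{\left(6 + 8\right) \left(-5\right)}{3} = - \frac{14 \left(-5\right)}{3} = \left(- \frac{1}{3}\right) \left(-70\right) = \frac{70}{3} \approx 23.333$)
$M{\left(-5 \right)} n \left(\frac{1 - 4}{1} + \frac{6}{-5}\right) = 3 \left(-5\right) \frac{70}{3} \left(\frac{1 - 4}{1} + \frac{6}{-5}\right) = \left(-15\right) \frac{70}{3} \left(\left(-3\right) 1 + 6 \left(- \frac{1}{5}\right)\right) = - 350 \left(-3 - \frac{6}{5}\right) = \left(-350\right) \left(- \frac{21}{5}\right) = 1470$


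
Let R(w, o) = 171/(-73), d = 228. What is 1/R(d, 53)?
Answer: -73/171 ≈ -0.42690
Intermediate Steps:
R(w, o) = -171/73 (R(w, o) = 171*(-1/73) = -171/73)
1/R(d, 53) = 1/(-171/73) = -73/171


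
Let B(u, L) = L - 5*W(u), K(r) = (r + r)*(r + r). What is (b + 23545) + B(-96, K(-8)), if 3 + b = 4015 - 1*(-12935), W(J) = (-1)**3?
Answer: 40753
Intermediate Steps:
W(J) = -1
b = 16947 (b = -3 + (4015 - 1*(-12935)) = -3 + (4015 + 12935) = -3 + 16950 = 16947)
K(r) = 4*r**2 (K(r) = (2*r)*(2*r) = 4*r**2)
B(u, L) = 5 + L (B(u, L) = L - 5*(-1) = L + 5 = 5 + L)
(b + 23545) + B(-96, K(-8)) = (16947 + 23545) + (5 + 4*(-8)**2) = 40492 + (5 + 4*64) = 40492 + (5 + 256) = 40492 + 261 = 40753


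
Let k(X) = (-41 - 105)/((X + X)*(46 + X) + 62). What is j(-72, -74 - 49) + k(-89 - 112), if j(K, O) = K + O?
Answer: -6081343/31186 ≈ -195.00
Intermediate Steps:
k(X) = -146/(62 + 2*X*(46 + X)) (k(X) = -146/((2*X)*(46 + X) + 62) = -146/(2*X*(46 + X) + 62) = -146/(62 + 2*X*(46 + X)))
j(-72, -74 - 49) + k(-89 - 112) = (-72 + (-74 - 49)) - 73/(31 + (-89 - 112)² + 46*(-89 - 112)) = (-72 - 123) - 73/(31 + (-201)² + 46*(-201)) = -195 - 73/(31 + 40401 - 9246) = -195 - 73/31186 = -6081343/31186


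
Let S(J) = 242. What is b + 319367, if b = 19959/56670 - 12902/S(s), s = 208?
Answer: 729852903853/2285690 ≈ 3.1931e+5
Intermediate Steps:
b = -121054377/2285690 (b = 19959/56670 - 12902/242 = 19959*(1/56670) - 12902*1/242 = 6653/18890 - 6451/121 = -121054377/2285690 ≈ -52.962)
b + 319367 = -121054377/2285690 + 319367 = 729852903853/2285690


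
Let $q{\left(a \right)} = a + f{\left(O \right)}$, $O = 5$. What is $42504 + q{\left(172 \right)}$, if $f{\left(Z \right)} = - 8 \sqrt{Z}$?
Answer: $42676 - 8 \sqrt{5} \approx 42658.0$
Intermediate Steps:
$q{\left(a \right)} = a - 8 \sqrt{5}$
$42504 + q{\left(172 \right)} = 42504 + \left(172 - 8 \sqrt{5}\right) = 42676 - 8 \sqrt{5}$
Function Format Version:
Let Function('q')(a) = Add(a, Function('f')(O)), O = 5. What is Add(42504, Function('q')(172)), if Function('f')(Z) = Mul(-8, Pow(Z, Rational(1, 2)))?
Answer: Add(42676, Mul(-8, Pow(5, Rational(1, 2)))) ≈ 42658.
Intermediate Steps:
Function('q')(a) = Add(a, Mul(-8, Pow(5, Rational(1, 2))))
Add(42504, Function('q')(172)) = Add(42504, Add(172, Mul(-8, Pow(5, Rational(1, 2))))) = Add(42676, Mul(-8, Pow(5, Rational(1, 2))))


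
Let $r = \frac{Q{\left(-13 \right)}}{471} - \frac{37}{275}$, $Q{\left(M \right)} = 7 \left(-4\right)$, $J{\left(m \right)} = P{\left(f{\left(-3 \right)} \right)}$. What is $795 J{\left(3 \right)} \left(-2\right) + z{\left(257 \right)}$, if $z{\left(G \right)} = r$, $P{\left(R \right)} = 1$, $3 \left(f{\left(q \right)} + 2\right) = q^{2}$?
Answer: $- \frac{205969877}{129525} \approx -1590.2$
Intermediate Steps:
$f{\left(q \right)} = -2 + \frac{q^{2}}{3}$
$J{\left(m \right)} = 1$
$Q{\left(M \right)} = -28$
$r = - \frac{25127}{129525}$ ($r = - \frac{28}{471} - \frac{37}{275} = - \frac{25127}{129525} \approx -0.19399$)
$z{\left(G \right)} = - \frac{25127}{129525}$
$795 J{\left(3 \right)} \left(-2\right) + z{\left(257 \right)} = 795 \cdot 1 \left(-2\right) - \frac{25127}{129525} = 795 \left(-2\right) - \frac{25127}{129525} = -1590 - \frac{25127}{129525} = - \frac{205969877}{129525}$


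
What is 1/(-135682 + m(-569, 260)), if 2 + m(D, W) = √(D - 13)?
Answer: -22614/3068358073 - I*√582/18410148438 ≈ -7.3701e-6 - 1.3104e-9*I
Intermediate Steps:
m(D, W) = -2 + √(-13 + D) (m(D, W) = -2 + √(D - 13) = -2 + √(-13 + D))
1/(-135682 + m(-569, 260)) = 1/(-135682 + (-2 + √(-13 - 569))) = 1/(-135682 + (-2 + √(-582))) = 1/(-135682 + (-2 + I*√582)) = 1/(-135684 + I*√582)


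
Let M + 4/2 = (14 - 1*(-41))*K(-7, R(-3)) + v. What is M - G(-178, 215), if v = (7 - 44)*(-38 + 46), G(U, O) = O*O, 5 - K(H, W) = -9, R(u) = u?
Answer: -45753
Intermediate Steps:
K(H, W) = 14 (K(H, W) = 5 - 1*(-9) = 5 + 9 = 14)
G(U, O) = O**2
v = -296 (v = -37*8 = -296)
M = 472 (M = -2 + ((14 - 1*(-41))*14 - 296) = -2 + ((14 + 41)*14 - 296) = -2 + (55*14 - 296) = -2 + (770 - 296) = -2 + 474 = 472)
M - G(-178, 215) = 472 - 1*215**2 = 472 - 1*46225 = 472 - 46225 = -45753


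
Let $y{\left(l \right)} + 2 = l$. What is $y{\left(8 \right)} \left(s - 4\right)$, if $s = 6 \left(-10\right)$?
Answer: $-384$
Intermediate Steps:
$y{\left(l \right)} = -2 + l$
$s = -60$
$y{\left(8 \right)} \left(s - 4\right) = \left(-2 + 8\right) \left(-60 - 4\right) = 6 \left(-64\right) = -384$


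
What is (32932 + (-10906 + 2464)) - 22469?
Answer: 2021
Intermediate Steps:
(32932 + (-10906 + 2464)) - 22469 = (32932 - 8442) - 22469 = 24490 - 22469 = 2021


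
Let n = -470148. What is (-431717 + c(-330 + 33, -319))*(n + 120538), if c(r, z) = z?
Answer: 151044105960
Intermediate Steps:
(-431717 + c(-330 + 33, -319))*(n + 120538) = (-431717 - 319)*(-470148 + 120538) = -432036*(-349610) = 151044105960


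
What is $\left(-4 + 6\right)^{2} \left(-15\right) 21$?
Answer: $-1260$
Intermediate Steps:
$\left(-4 + 6\right)^{2} \left(-15\right) 21 = 2^{2} \left(-15\right) 21 = 4 \left(-15\right) 21 = \left(-60\right) 21 = -1260$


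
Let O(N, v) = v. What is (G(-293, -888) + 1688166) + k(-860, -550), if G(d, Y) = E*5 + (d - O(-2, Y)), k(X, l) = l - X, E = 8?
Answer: 1689111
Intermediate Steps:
G(d, Y) = 40 + d - Y (G(d, Y) = 8*5 + (d - Y) = 40 + (d - Y) = 40 + d - Y)
(G(-293, -888) + 1688166) + k(-860, -550) = ((40 - 293 - 1*(-888)) + 1688166) + (-550 - 1*(-860)) = ((40 - 293 + 888) + 1688166) + (-550 + 860) = (635 + 1688166) + 310 = 1688801 + 310 = 1689111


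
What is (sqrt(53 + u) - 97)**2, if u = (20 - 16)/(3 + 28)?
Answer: 293326/31 - 582*sqrt(5673)/31 ≈ 8048.1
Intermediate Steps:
u = 4/31 ≈ 0.12903
(sqrt(53 + u) - 97)**2 = (sqrt(53 + 4/31) - 97)**2 = (sqrt(1647/31) - 97)**2 = (3*sqrt(5673)/31 - 97)**2 = (-97 + 3*sqrt(5673)/31)**2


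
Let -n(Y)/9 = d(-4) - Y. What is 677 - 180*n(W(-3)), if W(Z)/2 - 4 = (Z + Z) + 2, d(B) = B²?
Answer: 26597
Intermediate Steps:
W(Z) = 12 + 4*Z (W(Z) = 8 + 2*((Z + Z) + 2) = 8 + 2*(2*Z + 2) = 8 + 2*(2 + 2*Z) = 8 + (4 + 4*Z) = 12 + 4*Z)
n(Y) = -144 + 9*Y (n(Y) = -9*((-4)² - Y) = -9*(16 - Y) = -144 + 9*Y)
677 - 180*n(W(-3)) = 677 - 180*(-144 + 9*(12 + 4*(-3))) = 677 - 180*(-144 + 9*(12 - 12)) = 677 - 180*(-144 + 9*0) = 677 - 180*(-144 + 0) = 677 - 180*(-144) = 677 + 25920 = 26597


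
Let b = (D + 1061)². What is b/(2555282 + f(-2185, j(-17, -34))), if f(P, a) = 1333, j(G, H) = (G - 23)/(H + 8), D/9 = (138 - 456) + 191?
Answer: 6724/2556615 ≈ 0.0026300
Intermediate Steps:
D = -1143 (D = 9*((138 - 456) + 191) = 9*(-318 + 191) = 9*(-127) = -1143)
j(G, H) = (-23 + G)/(8 + H)
b = 6724 (b = (-1143 + 1061)² = (-82)² = 6724)
b/(2555282 + f(-2185, j(-17, -34))) = 6724/(2555282 + 1333) = 6724/2556615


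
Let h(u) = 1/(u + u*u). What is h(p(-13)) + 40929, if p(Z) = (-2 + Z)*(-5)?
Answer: 233295301/5700 ≈ 40929.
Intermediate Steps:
p(Z) = 10 - 5*Z
h(u) = 1/(u + u²)
h(p(-13)) + 40929 = 1/((10 - 5*(-13))*(1 + (10 - 5*(-13)))) + 40929 = 1/((10 + 65)*(1 + (10 + 65))) + 40929 = 1/(75*(1 + 75)) + 40929 = (1/75)/76 + 40929 = (1/75)*(1/76) + 40929 = 1/5700 + 40929 = 233295301/5700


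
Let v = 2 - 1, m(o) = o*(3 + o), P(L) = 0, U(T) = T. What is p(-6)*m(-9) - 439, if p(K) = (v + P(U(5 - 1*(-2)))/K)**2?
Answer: -385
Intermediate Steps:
v = 1
p(K) = 1 (p(K) = (1 + 0/K)**2 = (1 + 0)**2 = 1**2 = 1)
p(-6)*m(-9) - 439 = 1*(-9*(3 - 9)) - 439 = 1*(-9*(-6)) - 439 = 1*54 - 439 = 54 - 439 = -385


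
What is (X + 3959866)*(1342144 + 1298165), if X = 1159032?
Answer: 13515472459482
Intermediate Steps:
(X + 3959866)*(1342144 + 1298165) = (1159032 + 3959866)*(1342144 + 1298165) = 5118898*2640309 = 13515472459482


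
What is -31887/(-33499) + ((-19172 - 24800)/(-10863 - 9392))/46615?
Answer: 30108758306803/31629314450675 ≈ 0.95193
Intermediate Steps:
-31887/(-33499) + ((-19172 - 24800)/(-10863 - 9392))/46615 = -31887*(-1/33499) - 43972/(-20255)*(1/46615) = 31887/33499 - 43972*(-1/20255)*(1/46615) = 31887/33499 + (43972/20255)*(1/46615) = 31887/33499 + 43972/944186825 = 30108758306803/31629314450675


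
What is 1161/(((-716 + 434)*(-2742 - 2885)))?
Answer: 387/528938 ≈ 0.00073165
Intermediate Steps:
1161/(((-716 + 434)*(-2742 - 2885))) = 1161/((-282*(-5627))) = 1161/1586814 = 1161*(1/1586814) = 387/528938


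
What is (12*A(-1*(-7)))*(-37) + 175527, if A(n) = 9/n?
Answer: 1224693/7 ≈ 1.7496e+5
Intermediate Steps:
(12*A(-1*(-7)))*(-37) + 175527 = (12*(9/((-1*(-7)))))*(-37) + 175527 = (12*(9/7))*(-37) + 175527 = (108/7)*(-37) + 175527 = -3996/7 + 175527 = 1224693/7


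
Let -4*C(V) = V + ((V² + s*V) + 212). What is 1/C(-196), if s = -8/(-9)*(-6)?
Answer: -3/29608 ≈ -0.00010132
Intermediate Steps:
s = -16/3 (s = -8*(-⅑)*(-6) = (8/9)*(-6) = -16/3 ≈ -5.3333)
C(V) = -53 - V²/4 + 13*V/12 (C(V) = -(V + ((V² - 16*V/3) + 212))/4 = -(V + (212 + V² - 16*V/3))/4 = -(212 + V² - 13*V/3)/4 = -53 - V²/4 + 13*V/12)
1/C(-196) = 1/(-53 - ¼*(-196)² + (13/12)*(-196)) = 1/(-53 - ¼*38416 - 637/3) = 1/(-53 - 9604 - 637/3) = 1/(-29608/3) = -3/29608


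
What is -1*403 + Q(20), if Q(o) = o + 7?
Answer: -376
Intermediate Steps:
Q(o) = 7 + o
-1*403 + Q(20) = -1*403 + (7 + 20) = -403 + 27 = -376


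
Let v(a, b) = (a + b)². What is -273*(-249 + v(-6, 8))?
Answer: 66885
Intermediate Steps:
-273*(-249 + v(-6, 8)) = -273*(-249 + (-6 + 8)²) = -273*(-249 + 2²) = -273*(-249 + 4) = -273*(-245) = 66885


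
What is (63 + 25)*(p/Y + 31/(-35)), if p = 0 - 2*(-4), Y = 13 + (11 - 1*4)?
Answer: -1496/35 ≈ -42.743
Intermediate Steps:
Y = 20 (Y = 13 + (11 - 4) = 13 + 7 = 20)
p = 8 (p = 0 + 8 = 8)
(63 + 25)*(p/Y + 31/(-35)) = (63 + 25)*(8/20 + 31/(-35)) = 88*(8*(1/20) + 31*(-1/35)) = 88*(2/5 - 31/35) = 88*(-17/35) = -1496/35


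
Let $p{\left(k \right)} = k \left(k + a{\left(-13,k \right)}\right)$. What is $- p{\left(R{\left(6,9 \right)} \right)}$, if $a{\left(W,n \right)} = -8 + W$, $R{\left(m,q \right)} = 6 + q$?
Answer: $90$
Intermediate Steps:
$p{\left(k \right)} = k \left(-21 + k\right)$ ($p{\left(k \right)} = k \left(k - 21\right) = k \left(-21 + k\right)$)
$- p{\left(R{\left(6,9 \right)} \right)} = - \left(6 + 9\right) \left(-21 + \left(6 + 9\right)\right) = - 15 \left(-21 + 15\right) = - 15 \left(-6\right) = \left(-1\right) \left(-90\right) = 90$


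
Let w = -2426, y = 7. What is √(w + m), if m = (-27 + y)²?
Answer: I*√2026 ≈ 45.011*I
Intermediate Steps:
m = 400 (m = (-27 + 7)² = (-20)² = 400)
√(w + m) = √(-2426 + 400) = √(-2026) = I*√2026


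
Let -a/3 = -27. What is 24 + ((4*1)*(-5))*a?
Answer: -1596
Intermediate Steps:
a = 81 (a = -3*(-27) = 81)
24 + ((4*1)*(-5))*a = 24 + ((4*1)*(-5))*81 = 24 + (4*(-5))*81 = 24 - 20*81 = 24 - 1620 = -1596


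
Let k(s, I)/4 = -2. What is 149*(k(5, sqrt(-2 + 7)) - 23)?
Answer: -4619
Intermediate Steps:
k(s, I) = -8 (k(s, I) = 4*(-2) = -8)
149*(k(5, sqrt(-2 + 7)) - 23) = 149*(-8 - 23) = 149*(-31) = -4619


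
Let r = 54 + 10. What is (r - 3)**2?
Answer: 3721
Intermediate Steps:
r = 64
(r - 3)**2 = (64 - 3)**2 = 61**2 = 3721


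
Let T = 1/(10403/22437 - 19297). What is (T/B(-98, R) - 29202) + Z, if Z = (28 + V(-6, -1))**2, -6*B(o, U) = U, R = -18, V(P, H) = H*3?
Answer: -12372594650201/432956386 ≈ -28577.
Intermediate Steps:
V(P, H) = 3*H
B(o, U) = -U/6
Z = 625 (Z = (28 + 3*(-1))**2 = (28 - 3)**2 = 25**2 = 625)
T = -22437/432956386 (T = 1/(10403*(1/22437) - 19297) = 1/(10403/22437 - 19297) = 1/(-432956386/22437) = -22437/432956386 ≈ -5.1823e-5)
(T/B(-98, R) - 29202) + Z = (-22437/(432956386*((-1/6*(-18)))) - 29202) + 625 = (-22437/432956386/3 - 29202) + 625 = (-22437/432956386*1/3 - 29202) + 625 = (-7479/432956386 - 29202) + 625 = -12643192391451/432956386 + 625 = -12372594650201/432956386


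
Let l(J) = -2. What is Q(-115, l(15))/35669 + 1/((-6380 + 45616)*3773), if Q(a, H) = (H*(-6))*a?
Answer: -204291614971/5280347019332 ≈ -0.038689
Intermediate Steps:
Q(a, H) = -6*H*a (Q(a, H) = (-6*H)*a = -6*H*a)
Q(-115, l(15))/35669 + 1/((-6380 + 45616)*3773) = -6*(-2)*(-115)/35669 + 1/((-6380 + 45616)*3773) = -1380*1/35669 + (1/3773)/39236 = -1380/35669 + (1/39236)*(1/3773) = -1380/35669 + 1/148037428 = -204291614971/5280347019332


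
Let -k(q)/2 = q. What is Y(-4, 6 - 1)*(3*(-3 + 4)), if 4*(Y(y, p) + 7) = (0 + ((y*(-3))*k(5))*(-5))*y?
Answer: -1821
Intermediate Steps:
k(q) = -2*q
Y(y, p) = -7 - 75*y²/2 (Y(y, p) = -7 + ((0 + ((y*(-3))*(-2*5))*(-5))*y)/4 = -7 + ((0 + (-3*y*(-10))*(-5))*y)/4 = -7 + ((0 + (30*y)*(-5))*y)/4 = -7 + ((0 - 150*y)*y)/4 = -7 + ((-150*y)*y)/4 = -7 + (-150*y²)/4 = -7 - 75*y²/2)
Y(-4, 6 - 1)*(3*(-3 + 4)) = (-7 - 75/2*(-4)²)*(3*(-3 + 4)) = (-7 - 75/2*16)*(3*1) = (-7 - 600)*3 = -607*3 = -1821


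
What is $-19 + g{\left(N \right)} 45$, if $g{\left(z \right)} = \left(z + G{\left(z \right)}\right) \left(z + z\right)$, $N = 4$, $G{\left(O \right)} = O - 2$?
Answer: $2141$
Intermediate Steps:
$G{\left(O \right)} = -2 + O$ ($G{\left(O \right)} = O - 2 = -2 + O$)
$g{\left(z \right)} = 2 z \left(-2 + 2 z\right)$ ($g{\left(z \right)} = \left(z + \left(-2 + z\right)\right) \left(z + z\right) = \left(-2 + 2 z\right) 2 z = 2 z \left(-2 + 2 z\right)$)
$-19 + g{\left(N \right)} 45 = -19 + 4 \cdot 4 \left(-1 + 4\right) 45 = -19 + 4 \cdot 4 \cdot 3 \cdot 45 = -19 + 48 \cdot 45 = -19 + 2160 = 2141$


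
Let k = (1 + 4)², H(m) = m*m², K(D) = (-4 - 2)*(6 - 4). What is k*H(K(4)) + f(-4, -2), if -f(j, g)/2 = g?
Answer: -43196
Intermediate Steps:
K(D) = -12 (K(D) = -6*2 = -12)
H(m) = m³
k = 25 (k = 5² = 25)
f(j, g) = -2*g
k*H(K(4)) + f(-4, -2) = 25*(-12)³ - 2*(-2) = 25*(-1728) + 4 = -43200 + 4 = -43196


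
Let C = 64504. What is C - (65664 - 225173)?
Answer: 224013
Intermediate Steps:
C - (65664 - 225173) = 64504 - (65664 - 225173) = 64504 - 1*(-159509) = 64504 + 159509 = 224013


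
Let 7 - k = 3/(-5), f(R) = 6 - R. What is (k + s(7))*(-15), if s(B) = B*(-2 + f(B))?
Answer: 201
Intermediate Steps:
s(B) = B*(4 - B) (s(B) = B*(-2 + (6 - B)) = B*(4 - B))
k = 38/5 (k = 7 - 3/(-5) = 7 - 3*(-1)/5 = 7 - 1*(-3/5) = 7 + 3/5 = 38/5 ≈ 7.6000)
(k + s(7))*(-15) = (38/5 + 7*(4 - 1*7))*(-15) = (38/5 + 7*(4 - 7))*(-15) = (38/5 + 7*(-3))*(-15) = (38/5 - 21)*(-15) = -67/5*(-15) = 201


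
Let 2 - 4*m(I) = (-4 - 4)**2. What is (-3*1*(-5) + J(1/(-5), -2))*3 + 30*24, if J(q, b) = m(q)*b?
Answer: 858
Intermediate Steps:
m(I) = -31/2 (m(I) = 1/2 - (-4 - 4)**2/4 = 1/2 - 1/4*(-8)**2 = 1/2 - 1/4*64 = 1/2 - 16 = -31/2)
J(q, b) = -31*b/2
(-3*1*(-5) + J(1/(-5), -2))*3 + 30*24 = (-3*1*(-5) - 31/2*(-2))*3 + 30*24 = (-3*(-5) + 31)*3 + 720 = (15 + 31)*3 + 720 = 46*3 + 720 = 138 + 720 = 858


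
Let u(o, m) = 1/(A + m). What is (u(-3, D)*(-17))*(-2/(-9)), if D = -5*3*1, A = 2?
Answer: 34/117 ≈ 0.29060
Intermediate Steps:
D = -15 (D = -15*1 = -15)
u(o, m) = 1/(2 + m)
(u(-3, D)*(-17))*(-2/(-9)) = (-17/(2 - 15))*(-2/(-9)) = (-17/(-13))*(-2*(-⅑)) = -1/13*(-17)*(2/9) = (17/13)*(2/9) = 34/117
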